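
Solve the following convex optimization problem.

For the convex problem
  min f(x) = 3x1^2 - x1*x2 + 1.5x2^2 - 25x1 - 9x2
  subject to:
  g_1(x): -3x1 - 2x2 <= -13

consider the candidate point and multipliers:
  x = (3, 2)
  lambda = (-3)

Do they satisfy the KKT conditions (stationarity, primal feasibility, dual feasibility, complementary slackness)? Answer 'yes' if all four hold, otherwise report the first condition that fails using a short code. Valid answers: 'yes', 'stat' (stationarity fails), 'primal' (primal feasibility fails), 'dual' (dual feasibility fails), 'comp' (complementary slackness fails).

Gradient of f: grad f(x) = Q x + c = (-9, -6)
Constraint values g_i(x) = a_i^T x - b_i:
  g_1((3, 2)) = 0
Stationarity residual: grad f(x) + sum_i lambda_i a_i = (0, 0)
  -> stationarity OK
Primal feasibility (all g_i <= 0): OK
Dual feasibility (all lambda_i >= 0): FAILS
Complementary slackness (lambda_i * g_i(x) = 0 for all i): OK

Verdict: the first failing condition is dual_feasibility -> dual.

dual


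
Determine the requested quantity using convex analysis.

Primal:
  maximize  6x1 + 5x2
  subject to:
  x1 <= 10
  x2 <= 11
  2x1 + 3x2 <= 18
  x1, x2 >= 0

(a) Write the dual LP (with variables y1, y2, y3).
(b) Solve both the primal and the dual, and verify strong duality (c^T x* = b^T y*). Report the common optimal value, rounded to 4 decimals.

The standard primal-dual pair for 'max c^T x s.t. A x <= b, x >= 0' is:
  Dual:  min b^T y  s.t.  A^T y >= c,  y >= 0.

So the dual LP is:
  minimize  10y1 + 11y2 + 18y3
  subject to:
    y1 + 2y3 >= 6
    y2 + 3y3 >= 5
    y1, y2, y3 >= 0

Solving the primal: x* = (9, 0).
  primal value c^T x* = 54.
Solving the dual: y* = (0, 0, 3).
  dual value b^T y* = 54.
Strong duality: c^T x* = b^T y*. Confirmed.

54


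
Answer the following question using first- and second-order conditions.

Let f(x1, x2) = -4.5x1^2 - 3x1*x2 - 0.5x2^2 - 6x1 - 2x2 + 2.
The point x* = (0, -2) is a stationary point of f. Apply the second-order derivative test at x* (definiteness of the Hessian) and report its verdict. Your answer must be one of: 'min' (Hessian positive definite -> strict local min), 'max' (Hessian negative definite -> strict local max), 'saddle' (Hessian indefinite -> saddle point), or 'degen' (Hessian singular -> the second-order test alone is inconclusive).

Compute the Hessian H = grad^2 f:
  H = [[-9, -3], [-3, -1]]
Verify stationarity: grad f(x*) = H x* + g = (0, 0).
Eigenvalues of H: -10, 0.
H has a zero eigenvalue (singular; negative semidefinite but not definite), so H is neither positive definite, negative definite, nor indefinite. The second-order test alone is inconclusive -> degen.
(Indeed, f is constant along the null direction of H through x*, so x* is not a strict local extremum.)

degen


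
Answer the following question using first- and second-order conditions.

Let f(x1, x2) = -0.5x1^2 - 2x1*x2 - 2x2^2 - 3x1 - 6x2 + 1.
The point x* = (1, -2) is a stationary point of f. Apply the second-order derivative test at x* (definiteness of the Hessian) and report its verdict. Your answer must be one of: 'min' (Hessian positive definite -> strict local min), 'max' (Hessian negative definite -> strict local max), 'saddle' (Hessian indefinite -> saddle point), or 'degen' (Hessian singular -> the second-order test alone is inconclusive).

Compute the Hessian H = grad^2 f:
  H = [[-1, -2], [-2, -4]]
Verify stationarity: grad f(x*) = H x* + g = (0, 0).
Eigenvalues of H: -5, 0.
H has a zero eigenvalue (singular; negative semidefinite but not definite), so H is neither positive definite, negative definite, nor indefinite. The second-order test alone is inconclusive -> degen.
(Indeed, f is constant along the null direction of H through x*, so x* is not a strict local extremum.)

degen


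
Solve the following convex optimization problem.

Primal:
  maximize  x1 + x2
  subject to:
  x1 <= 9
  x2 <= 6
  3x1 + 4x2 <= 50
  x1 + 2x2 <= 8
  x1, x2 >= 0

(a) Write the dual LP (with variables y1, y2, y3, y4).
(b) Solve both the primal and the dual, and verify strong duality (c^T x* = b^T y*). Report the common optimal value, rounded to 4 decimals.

The standard primal-dual pair for 'max c^T x s.t. A x <= b, x >= 0' is:
  Dual:  min b^T y  s.t.  A^T y >= c,  y >= 0.

So the dual LP is:
  minimize  9y1 + 6y2 + 50y3 + 8y4
  subject to:
    y1 + 3y3 + y4 >= 1
    y2 + 4y3 + 2y4 >= 1
    y1, y2, y3, y4 >= 0

Solving the primal: x* = (8, 0).
  primal value c^T x* = 8.
Solving the dual: y* = (0, 0, 0, 1).
  dual value b^T y* = 8.
Strong duality: c^T x* = b^T y*. Confirmed.

8


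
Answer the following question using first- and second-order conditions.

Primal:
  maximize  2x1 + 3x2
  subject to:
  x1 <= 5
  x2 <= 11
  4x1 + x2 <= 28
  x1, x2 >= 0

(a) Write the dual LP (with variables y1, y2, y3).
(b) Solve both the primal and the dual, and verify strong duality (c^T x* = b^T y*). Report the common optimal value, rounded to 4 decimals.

The standard primal-dual pair for 'max c^T x s.t. A x <= b, x >= 0' is:
  Dual:  min b^T y  s.t.  A^T y >= c,  y >= 0.

So the dual LP is:
  minimize  5y1 + 11y2 + 28y3
  subject to:
    y1 + 4y3 >= 2
    y2 + y3 >= 3
    y1, y2, y3 >= 0

Solving the primal: x* = (4.25, 11).
  primal value c^T x* = 41.5.
Solving the dual: y* = (0, 2.5, 0.5).
  dual value b^T y* = 41.5.
Strong duality: c^T x* = b^T y*. Confirmed.

41.5


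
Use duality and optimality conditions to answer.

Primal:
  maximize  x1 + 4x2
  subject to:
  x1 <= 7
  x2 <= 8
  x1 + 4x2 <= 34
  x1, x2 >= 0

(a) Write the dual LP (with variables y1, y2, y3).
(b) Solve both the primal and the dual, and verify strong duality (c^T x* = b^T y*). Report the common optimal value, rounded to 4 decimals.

The standard primal-dual pair for 'max c^T x s.t. A x <= b, x >= 0' is:
  Dual:  min b^T y  s.t.  A^T y >= c,  y >= 0.

So the dual LP is:
  minimize  7y1 + 8y2 + 34y3
  subject to:
    y1 + y3 >= 1
    y2 + 4y3 >= 4
    y1, y2, y3 >= 0

Solving the primal: x* = (2, 8).
  primal value c^T x* = 34.
Solving the dual: y* = (0, 0, 1).
  dual value b^T y* = 34.
Strong duality: c^T x* = b^T y*. Confirmed.

34


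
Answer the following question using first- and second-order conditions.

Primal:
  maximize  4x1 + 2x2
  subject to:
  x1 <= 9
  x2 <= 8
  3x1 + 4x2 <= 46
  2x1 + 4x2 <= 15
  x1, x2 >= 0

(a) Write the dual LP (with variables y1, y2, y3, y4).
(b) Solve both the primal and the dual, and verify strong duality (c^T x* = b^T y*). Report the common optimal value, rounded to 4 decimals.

The standard primal-dual pair for 'max c^T x s.t. A x <= b, x >= 0' is:
  Dual:  min b^T y  s.t.  A^T y >= c,  y >= 0.

So the dual LP is:
  minimize  9y1 + 8y2 + 46y3 + 15y4
  subject to:
    y1 + 3y3 + 2y4 >= 4
    y2 + 4y3 + 4y4 >= 2
    y1, y2, y3, y4 >= 0

Solving the primal: x* = (7.5, 0).
  primal value c^T x* = 30.
Solving the dual: y* = (0, 0, 0, 2).
  dual value b^T y* = 30.
Strong duality: c^T x* = b^T y*. Confirmed.

30


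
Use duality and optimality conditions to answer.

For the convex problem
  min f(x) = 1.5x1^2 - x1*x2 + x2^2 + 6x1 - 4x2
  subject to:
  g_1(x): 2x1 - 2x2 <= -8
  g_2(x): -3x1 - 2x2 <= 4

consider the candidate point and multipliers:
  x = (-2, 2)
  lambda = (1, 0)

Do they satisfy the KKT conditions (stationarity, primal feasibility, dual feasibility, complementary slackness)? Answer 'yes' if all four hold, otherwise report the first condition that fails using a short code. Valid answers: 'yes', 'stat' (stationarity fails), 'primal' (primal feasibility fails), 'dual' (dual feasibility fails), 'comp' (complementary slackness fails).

Gradient of f: grad f(x) = Q x + c = (-2, 2)
Constraint values g_i(x) = a_i^T x - b_i:
  g_1((-2, 2)) = 0
  g_2((-2, 2)) = -2
Stationarity residual: grad f(x) + sum_i lambda_i a_i = (0, 0)
  -> stationarity OK
Primal feasibility (all g_i <= 0): OK
Dual feasibility (all lambda_i >= 0): OK
Complementary slackness (lambda_i * g_i(x) = 0 for all i): OK

Verdict: yes, KKT holds.

yes


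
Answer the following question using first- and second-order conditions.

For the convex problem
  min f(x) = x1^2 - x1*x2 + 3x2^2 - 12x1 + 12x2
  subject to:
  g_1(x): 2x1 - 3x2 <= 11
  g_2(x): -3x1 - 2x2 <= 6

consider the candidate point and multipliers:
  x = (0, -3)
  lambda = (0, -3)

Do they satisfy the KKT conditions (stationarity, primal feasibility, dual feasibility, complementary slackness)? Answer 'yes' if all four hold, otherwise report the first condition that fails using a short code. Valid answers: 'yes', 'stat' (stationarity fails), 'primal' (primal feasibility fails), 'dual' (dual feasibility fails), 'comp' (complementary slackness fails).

Gradient of f: grad f(x) = Q x + c = (-9, -6)
Constraint values g_i(x) = a_i^T x - b_i:
  g_1((0, -3)) = -2
  g_2((0, -3)) = 0
Stationarity residual: grad f(x) + sum_i lambda_i a_i = (0, 0)
  -> stationarity OK
Primal feasibility (all g_i <= 0): OK
Dual feasibility (all lambda_i >= 0): FAILS
Complementary slackness (lambda_i * g_i(x) = 0 for all i): OK

Verdict: the first failing condition is dual_feasibility -> dual.

dual


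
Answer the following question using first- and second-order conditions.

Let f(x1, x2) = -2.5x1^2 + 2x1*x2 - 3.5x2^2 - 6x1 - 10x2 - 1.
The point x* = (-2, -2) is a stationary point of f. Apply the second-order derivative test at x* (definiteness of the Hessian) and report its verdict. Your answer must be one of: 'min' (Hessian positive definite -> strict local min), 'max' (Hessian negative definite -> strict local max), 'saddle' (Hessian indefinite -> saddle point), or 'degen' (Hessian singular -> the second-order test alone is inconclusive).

Compute the Hessian H = grad^2 f:
  H = [[-5, 2], [2, -7]]
Verify stationarity: grad f(x*) = H x* + g = (0, 0).
Eigenvalues of H: -8.2361, -3.7639.
Both eigenvalues < 0, so H is negative definite -> x* is a strict local max.

max


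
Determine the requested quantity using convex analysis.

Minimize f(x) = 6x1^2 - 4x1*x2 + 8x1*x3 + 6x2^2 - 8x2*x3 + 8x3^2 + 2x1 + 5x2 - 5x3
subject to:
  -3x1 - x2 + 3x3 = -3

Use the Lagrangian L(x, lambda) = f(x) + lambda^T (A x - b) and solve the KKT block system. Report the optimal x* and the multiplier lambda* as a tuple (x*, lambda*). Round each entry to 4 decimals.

Form the Lagrangian:
  L(x, lambda) = (1/2) x^T Q x + c^T x + lambda^T (A x - b)
Stationarity (grad_x L = 0): Q x + c + A^T lambda = 0.
Primal feasibility: A x = b.

This gives the KKT block system:
  [ Q   A^T ] [ x     ]   [-c ]
  [ A    0  ] [ lambda ] = [ b ]

Solving the linear system:
  x*      = (0.5737, -0.4388, -0.5725)
  lambda* = (2.02)
  f(x*)   = 3.9381

x* = (0.5737, -0.4388, -0.5725), lambda* = (2.02)


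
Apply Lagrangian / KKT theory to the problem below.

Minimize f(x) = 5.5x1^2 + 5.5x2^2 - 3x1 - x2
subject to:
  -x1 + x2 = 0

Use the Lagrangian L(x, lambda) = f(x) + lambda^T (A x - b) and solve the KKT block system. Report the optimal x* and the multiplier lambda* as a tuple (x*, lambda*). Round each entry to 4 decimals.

Form the Lagrangian:
  L(x, lambda) = (1/2) x^T Q x + c^T x + lambda^T (A x - b)
Stationarity (grad_x L = 0): Q x + c + A^T lambda = 0.
Primal feasibility: A x = b.

This gives the KKT block system:
  [ Q   A^T ] [ x     ]   [-c ]
  [ A    0  ] [ lambda ] = [ b ]

Solving the linear system:
  x*      = (0.1818, 0.1818)
  lambda* = (-1)
  f(x*)   = -0.3636

x* = (0.1818, 0.1818), lambda* = (-1)


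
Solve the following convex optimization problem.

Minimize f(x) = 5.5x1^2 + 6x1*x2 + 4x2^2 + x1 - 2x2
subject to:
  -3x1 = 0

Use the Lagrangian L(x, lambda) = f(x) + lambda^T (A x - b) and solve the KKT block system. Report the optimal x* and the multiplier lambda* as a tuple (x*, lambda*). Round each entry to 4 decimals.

Form the Lagrangian:
  L(x, lambda) = (1/2) x^T Q x + c^T x + lambda^T (A x - b)
Stationarity (grad_x L = 0): Q x + c + A^T lambda = 0.
Primal feasibility: A x = b.

This gives the KKT block system:
  [ Q   A^T ] [ x     ]   [-c ]
  [ A    0  ] [ lambda ] = [ b ]

Solving the linear system:
  x*      = (0, 0.25)
  lambda* = (0.8333)
  f(x*)   = -0.25

x* = (0, 0.25), lambda* = (0.8333)


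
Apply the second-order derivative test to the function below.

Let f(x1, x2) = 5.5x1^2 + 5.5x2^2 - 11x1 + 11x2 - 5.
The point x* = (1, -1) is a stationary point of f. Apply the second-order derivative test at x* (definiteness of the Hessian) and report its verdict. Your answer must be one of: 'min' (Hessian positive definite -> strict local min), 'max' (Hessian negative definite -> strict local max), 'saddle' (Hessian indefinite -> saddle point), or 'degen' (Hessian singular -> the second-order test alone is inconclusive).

Compute the Hessian H = grad^2 f:
  H = [[11, 0], [0, 11]]
Verify stationarity: grad f(x*) = H x* + g = (0, 0).
Eigenvalues of H: 11, 11.
Both eigenvalues > 0, so H is positive definite -> x* is a strict local min.

min


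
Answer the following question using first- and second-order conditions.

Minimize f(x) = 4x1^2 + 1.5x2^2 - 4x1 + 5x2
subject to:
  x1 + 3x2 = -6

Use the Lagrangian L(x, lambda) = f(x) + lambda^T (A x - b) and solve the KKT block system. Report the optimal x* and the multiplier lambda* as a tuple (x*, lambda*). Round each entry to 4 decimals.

Form the Lagrangian:
  L(x, lambda) = (1/2) x^T Q x + c^T x + lambda^T (A x - b)
Stationarity (grad_x L = 0): Q x + c + A^T lambda = 0.
Primal feasibility: A x = b.

This gives the KKT block system:
  [ Q   A^T ] [ x     ]   [-c ]
  [ A    0  ] [ lambda ] = [ b ]

Solving the linear system:
  x*      = (0.44, -2.1467)
  lambda* = (0.48)
  f(x*)   = -4.8067

x* = (0.44, -2.1467), lambda* = (0.48)


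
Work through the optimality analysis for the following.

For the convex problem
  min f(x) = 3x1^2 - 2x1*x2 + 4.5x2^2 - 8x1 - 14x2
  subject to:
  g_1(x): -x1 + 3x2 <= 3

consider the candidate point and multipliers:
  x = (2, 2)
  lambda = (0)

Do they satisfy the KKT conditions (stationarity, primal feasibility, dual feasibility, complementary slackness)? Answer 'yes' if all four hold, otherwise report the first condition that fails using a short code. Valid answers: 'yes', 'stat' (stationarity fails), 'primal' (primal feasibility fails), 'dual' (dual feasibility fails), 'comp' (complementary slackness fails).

Gradient of f: grad f(x) = Q x + c = (0, 0)
Constraint values g_i(x) = a_i^T x - b_i:
  g_1((2, 2)) = 1
Stationarity residual: grad f(x) + sum_i lambda_i a_i = (0, 0)
  -> stationarity OK
Primal feasibility (all g_i <= 0): FAILS
Dual feasibility (all lambda_i >= 0): OK
Complementary slackness (lambda_i * g_i(x) = 0 for all i): OK

Verdict: the first failing condition is primal_feasibility -> primal.

primal


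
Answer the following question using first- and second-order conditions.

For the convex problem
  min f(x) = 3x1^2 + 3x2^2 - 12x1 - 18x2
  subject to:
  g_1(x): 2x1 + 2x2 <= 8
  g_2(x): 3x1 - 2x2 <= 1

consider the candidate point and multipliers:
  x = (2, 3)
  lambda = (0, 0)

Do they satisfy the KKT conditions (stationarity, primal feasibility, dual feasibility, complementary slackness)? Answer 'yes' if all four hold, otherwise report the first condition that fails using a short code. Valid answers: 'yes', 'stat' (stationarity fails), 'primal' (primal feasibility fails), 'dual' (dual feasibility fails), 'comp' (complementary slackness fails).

Gradient of f: grad f(x) = Q x + c = (0, 0)
Constraint values g_i(x) = a_i^T x - b_i:
  g_1((2, 3)) = 2
  g_2((2, 3)) = -1
Stationarity residual: grad f(x) + sum_i lambda_i a_i = (0, 0)
  -> stationarity OK
Primal feasibility (all g_i <= 0): FAILS
Dual feasibility (all lambda_i >= 0): OK
Complementary slackness (lambda_i * g_i(x) = 0 for all i): OK

Verdict: the first failing condition is primal_feasibility -> primal.

primal


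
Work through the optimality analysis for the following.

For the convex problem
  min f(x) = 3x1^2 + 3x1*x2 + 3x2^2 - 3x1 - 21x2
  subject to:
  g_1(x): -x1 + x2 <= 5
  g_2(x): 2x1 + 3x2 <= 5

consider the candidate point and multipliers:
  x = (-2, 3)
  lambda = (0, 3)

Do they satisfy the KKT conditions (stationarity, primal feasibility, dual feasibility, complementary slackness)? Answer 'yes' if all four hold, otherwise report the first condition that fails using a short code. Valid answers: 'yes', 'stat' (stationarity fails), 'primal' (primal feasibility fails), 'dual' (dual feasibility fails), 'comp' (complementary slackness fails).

Gradient of f: grad f(x) = Q x + c = (-6, -9)
Constraint values g_i(x) = a_i^T x - b_i:
  g_1((-2, 3)) = 0
  g_2((-2, 3)) = 0
Stationarity residual: grad f(x) + sum_i lambda_i a_i = (0, 0)
  -> stationarity OK
Primal feasibility (all g_i <= 0): OK
Dual feasibility (all lambda_i >= 0): OK
Complementary slackness (lambda_i * g_i(x) = 0 for all i): OK

Verdict: yes, KKT holds.

yes


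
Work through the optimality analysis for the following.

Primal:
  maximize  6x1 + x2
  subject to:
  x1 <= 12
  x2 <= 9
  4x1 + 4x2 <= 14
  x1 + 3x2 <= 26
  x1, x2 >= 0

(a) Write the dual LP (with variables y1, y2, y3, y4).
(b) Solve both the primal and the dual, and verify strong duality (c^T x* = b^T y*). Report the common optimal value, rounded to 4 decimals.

The standard primal-dual pair for 'max c^T x s.t. A x <= b, x >= 0' is:
  Dual:  min b^T y  s.t.  A^T y >= c,  y >= 0.

So the dual LP is:
  minimize  12y1 + 9y2 + 14y3 + 26y4
  subject to:
    y1 + 4y3 + y4 >= 6
    y2 + 4y3 + 3y4 >= 1
    y1, y2, y3, y4 >= 0

Solving the primal: x* = (3.5, 0).
  primal value c^T x* = 21.
Solving the dual: y* = (0, 0, 1.5, 0).
  dual value b^T y* = 21.
Strong duality: c^T x* = b^T y*. Confirmed.

21


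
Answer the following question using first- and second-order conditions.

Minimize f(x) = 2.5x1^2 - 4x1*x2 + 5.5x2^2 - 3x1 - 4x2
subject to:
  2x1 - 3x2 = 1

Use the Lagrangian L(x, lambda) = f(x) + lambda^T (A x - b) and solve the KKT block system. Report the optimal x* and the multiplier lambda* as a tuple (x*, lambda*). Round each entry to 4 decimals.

Form the Lagrangian:
  L(x, lambda) = (1/2) x^T Q x + c^T x + lambda^T (A x - b)
Stationarity (grad_x L = 0): Q x + c + A^T lambda = 0.
Primal feasibility: A x = b.

This gives the KKT block system:
  [ Q   A^T ] [ x     ]   [-c ]
  [ A    0  ] [ lambda ] = [ b ]

Solving the linear system:
  x*      = (1.4878, 0.6585)
  lambda* = (-0.9024)
  f(x*)   = -3.0976

x* = (1.4878, 0.6585), lambda* = (-0.9024)


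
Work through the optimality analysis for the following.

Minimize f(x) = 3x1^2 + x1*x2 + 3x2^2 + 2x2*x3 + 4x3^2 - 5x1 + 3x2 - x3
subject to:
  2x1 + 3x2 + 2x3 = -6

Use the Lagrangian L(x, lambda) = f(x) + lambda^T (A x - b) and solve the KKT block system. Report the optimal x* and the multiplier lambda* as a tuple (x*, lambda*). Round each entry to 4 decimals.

Form the Lagrangian:
  L(x, lambda) = (1/2) x^T Q x + c^T x + lambda^T (A x - b)
Stationarity (grad_x L = 0): Q x + c + A^T lambda = 0.
Primal feasibility: A x = b.

This gives the KKT block system:
  [ Q   A^T ] [ x     ]   [-c ]
  [ A    0  ] [ lambda ] = [ b ]

Solving the linear system:
  x*      = (0.1489, -2.0076, -0.1374)
  lambda* = (3.0573)
  f(x*)   = 5.8569

x* = (0.1489, -2.0076, -0.1374), lambda* = (3.0573)


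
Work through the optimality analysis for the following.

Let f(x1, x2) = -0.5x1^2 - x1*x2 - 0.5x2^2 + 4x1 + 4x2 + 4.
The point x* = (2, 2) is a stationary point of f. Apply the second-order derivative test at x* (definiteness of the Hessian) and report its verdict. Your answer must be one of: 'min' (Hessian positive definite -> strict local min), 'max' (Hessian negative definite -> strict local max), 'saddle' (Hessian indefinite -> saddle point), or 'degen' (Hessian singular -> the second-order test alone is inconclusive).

Compute the Hessian H = grad^2 f:
  H = [[-1, -1], [-1, -1]]
Verify stationarity: grad f(x*) = H x* + g = (0, 0).
Eigenvalues of H: -2, 0.
H has a zero eigenvalue (singular; negative semidefinite but not definite), so H is neither positive definite, negative definite, nor indefinite. The second-order test alone is inconclusive -> degen.
(Indeed, f is constant along the null direction of H through x*, so x* is not a strict local extremum.)

degen


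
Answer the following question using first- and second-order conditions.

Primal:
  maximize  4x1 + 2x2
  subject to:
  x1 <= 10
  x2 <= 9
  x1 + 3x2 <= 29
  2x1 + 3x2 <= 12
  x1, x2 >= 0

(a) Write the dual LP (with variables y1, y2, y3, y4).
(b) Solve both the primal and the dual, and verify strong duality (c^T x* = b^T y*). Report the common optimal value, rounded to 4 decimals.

The standard primal-dual pair for 'max c^T x s.t. A x <= b, x >= 0' is:
  Dual:  min b^T y  s.t.  A^T y >= c,  y >= 0.

So the dual LP is:
  minimize  10y1 + 9y2 + 29y3 + 12y4
  subject to:
    y1 + y3 + 2y4 >= 4
    y2 + 3y3 + 3y4 >= 2
    y1, y2, y3, y4 >= 0

Solving the primal: x* = (6, 0).
  primal value c^T x* = 24.
Solving the dual: y* = (0, 0, 0, 2).
  dual value b^T y* = 24.
Strong duality: c^T x* = b^T y*. Confirmed.

24


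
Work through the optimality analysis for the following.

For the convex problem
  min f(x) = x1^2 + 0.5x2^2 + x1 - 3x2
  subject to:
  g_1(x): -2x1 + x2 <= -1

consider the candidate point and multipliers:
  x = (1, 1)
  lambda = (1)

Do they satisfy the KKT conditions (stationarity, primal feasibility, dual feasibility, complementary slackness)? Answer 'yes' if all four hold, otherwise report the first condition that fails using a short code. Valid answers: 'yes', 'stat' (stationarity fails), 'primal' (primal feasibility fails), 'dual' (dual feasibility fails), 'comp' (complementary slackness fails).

Gradient of f: grad f(x) = Q x + c = (3, -2)
Constraint values g_i(x) = a_i^T x - b_i:
  g_1((1, 1)) = 0
Stationarity residual: grad f(x) + sum_i lambda_i a_i = (1, -1)
  -> stationarity FAILS
Primal feasibility (all g_i <= 0): OK
Dual feasibility (all lambda_i >= 0): OK
Complementary slackness (lambda_i * g_i(x) = 0 for all i): OK

Verdict: the first failing condition is stationarity -> stat.

stat


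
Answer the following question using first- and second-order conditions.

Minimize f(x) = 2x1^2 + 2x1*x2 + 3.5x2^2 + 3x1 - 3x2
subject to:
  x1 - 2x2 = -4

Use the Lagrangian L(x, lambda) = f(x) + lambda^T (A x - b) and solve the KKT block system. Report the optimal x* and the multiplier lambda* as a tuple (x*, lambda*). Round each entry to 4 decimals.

Form the Lagrangian:
  L(x, lambda) = (1/2) x^T Q x + c^T x + lambda^T (A x - b)
Stationarity (grad_x L = 0): Q x + c + A^T lambda = 0.
Primal feasibility: A x = b.

This gives the KKT block system:
  [ Q   A^T ] [ x     ]   [-c ]
  [ A    0  ] [ lambda ] = [ b ]

Solving the linear system:
  x*      = (-1.6129, 1.1935)
  lambda* = (1.0645)
  f(x*)   = -2.0806

x* = (-1.6129, 1.1935), lambda* = (1.0645)


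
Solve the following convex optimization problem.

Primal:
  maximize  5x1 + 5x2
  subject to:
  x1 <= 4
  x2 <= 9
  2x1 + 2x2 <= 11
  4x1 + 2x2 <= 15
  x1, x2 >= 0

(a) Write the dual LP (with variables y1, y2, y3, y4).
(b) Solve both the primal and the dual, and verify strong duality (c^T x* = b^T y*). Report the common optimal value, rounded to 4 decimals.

The standard primal-dual pair for 'max c^T x s.t. A x <= b, x >= 0' is:
  Dual:  min b^T y  s.t.  A^T y >= c,  y >= 0.

So the dual LP is:
  minimize  4y1 + 9y2 + 11y3 + 15y4
  subject to:
    y1 + 2y3 + 4y4 >= 5
    y2 + 2y3 + 2y4 >= 5
    y1, y2, y3, y4 >= 0

Solving the primal: x* = (2, 3.5).
  primal value c^T x* = 27.5.
Solving the dual: y* = (0, 0, 2.5, 0).
  dual value b^T y* = 27.5.
Strong duality: c^T x* = b^T y*. Confirmed.

27.5


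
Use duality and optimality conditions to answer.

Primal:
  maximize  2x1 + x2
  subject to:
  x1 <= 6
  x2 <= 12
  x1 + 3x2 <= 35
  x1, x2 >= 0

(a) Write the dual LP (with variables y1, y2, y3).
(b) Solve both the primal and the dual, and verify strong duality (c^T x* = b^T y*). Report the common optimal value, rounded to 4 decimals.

The standard primal-dual pair for 'max c^T x s.t. A x <= b, x >= 0' is:
  Dual:  min b^T y  s.t.  A^T y >= c,  y >= 0.

So the dual LP is:
  minimize  6y1 + 12y2 + 35y3
  subject to:
    y1 + y3 >= 2
    y2 + 3y3 >= 1
    y1, y2, y3 >= 0

Solving the primal: x* = (6, 9.6667).
  primal value c^T x* = 21.6667.
Solving the dual: y* = (1.6667, 0, 0.3333).
  dual value b^T y* = 21.6667.
Strong duality: c^T x* = b^T y*. Confirmed.

21.6667


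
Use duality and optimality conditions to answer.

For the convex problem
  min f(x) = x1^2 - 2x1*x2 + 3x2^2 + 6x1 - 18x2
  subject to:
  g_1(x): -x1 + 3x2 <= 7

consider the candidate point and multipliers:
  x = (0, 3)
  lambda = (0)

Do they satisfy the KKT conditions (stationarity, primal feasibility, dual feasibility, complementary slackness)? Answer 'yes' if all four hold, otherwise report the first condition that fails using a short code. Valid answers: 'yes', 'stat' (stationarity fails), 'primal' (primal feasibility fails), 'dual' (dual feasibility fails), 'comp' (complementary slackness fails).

Gradient of f: grad f(x) = Q x + c = (0, 0)
Constraint values g_i(x) = a_i^T x - b_i:
  g_1((0, 3)) = 2
Stationarity residual: grad f(x) + sum_i lambda_i a_i = (0, 0)
  -> stationarity OK
Primal feasibility (all g_i <= 0): FAILS
Dual feasibility (all lambda_i >= 0): OK
Complementary slackness (lambda_i * g_i(x) = 0 for all i): OK

Verdict: the first failing condition is primal_feasibility -> primal.

primal


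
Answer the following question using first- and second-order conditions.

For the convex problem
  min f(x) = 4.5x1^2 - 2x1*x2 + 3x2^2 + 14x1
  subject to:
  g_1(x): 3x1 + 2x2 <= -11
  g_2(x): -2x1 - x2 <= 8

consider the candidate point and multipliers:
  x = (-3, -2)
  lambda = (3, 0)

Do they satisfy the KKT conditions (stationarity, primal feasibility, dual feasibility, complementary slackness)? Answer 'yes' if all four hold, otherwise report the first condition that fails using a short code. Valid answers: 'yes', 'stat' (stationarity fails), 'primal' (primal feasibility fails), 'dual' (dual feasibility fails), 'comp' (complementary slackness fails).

Gradient of f: grad f(x) = Q x + c = (-9, -6)
Constraint values g_i(x) = a_i^T x - b_i:
  g_1((-3, -2)) = -2
  g_2((-3, -2)) = 0
Stationarity residual: grad f(x) + sum_i lambda_i a_i = (0, 0)
  -> stationarity OK
Primal feasibility (all g_i <= 0): OK
Dual feasibility (all lambda_i >= 0): OK
Complementary slackness (lambda_i * g_i(x) = 0 for all i): FAILS

Verdict: the first failing condition is complementary_slackness -> comp.

comp


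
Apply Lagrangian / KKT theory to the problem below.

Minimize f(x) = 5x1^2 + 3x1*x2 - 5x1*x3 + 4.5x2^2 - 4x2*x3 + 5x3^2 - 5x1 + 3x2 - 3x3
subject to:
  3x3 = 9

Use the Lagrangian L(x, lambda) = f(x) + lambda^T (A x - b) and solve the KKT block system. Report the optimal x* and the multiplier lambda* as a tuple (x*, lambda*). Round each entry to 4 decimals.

Form the Lagrangian:
  L(x, lambda) = (1/2) x^T Q x + c^T x + lambda^T (A x - b)
Stationarity (grad_x L = 0): Q x + c + A^T lambda = 0.
Primal feasibility: A x = b.

This gives the KKT block system:
  [ Q   A^T ] [ x     ]   [-c ]
  [ A    0  ] [ lambda ] = [ b ]

Solving the linear system:
  x*      = (1.8889, 0.3704, 3)
  lambda* = (-5.358)
  f(x*)   = 15.4444

x* = (1.8889, 0.3704, 3), lambda* = (-5.358)


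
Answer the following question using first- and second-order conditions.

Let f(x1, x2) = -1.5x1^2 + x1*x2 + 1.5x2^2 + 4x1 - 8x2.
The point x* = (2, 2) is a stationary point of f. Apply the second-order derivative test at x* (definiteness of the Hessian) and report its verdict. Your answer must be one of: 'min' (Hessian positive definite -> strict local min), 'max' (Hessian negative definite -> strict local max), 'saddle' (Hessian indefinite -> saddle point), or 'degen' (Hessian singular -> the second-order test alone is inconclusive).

Compute the Hessian H = grad^2 f:
  H = [[-3, 1], [1, 3]]
Verify stationarity: grad f(x*) = H x* + g = (0, 0).
Eigenvalues of H: -3.1623, 3.1623.
Eigenvalues have mixed signs, so H is indefinite -> x* is a saddle point.

saddle


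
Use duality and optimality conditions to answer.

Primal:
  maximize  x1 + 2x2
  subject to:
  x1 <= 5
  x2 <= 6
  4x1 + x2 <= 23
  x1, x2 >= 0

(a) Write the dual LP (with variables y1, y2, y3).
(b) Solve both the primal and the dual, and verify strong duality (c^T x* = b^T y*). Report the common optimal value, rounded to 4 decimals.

The standard primal-dual pair for 'max c^T x s.t. A x <= b, x >= 0' is:
  Dual:  min b^T y  s.t.  A^T y >= c,  y >= 0.

So the dual LP is:
  minimize  5y1 + 6y2 + 23y3
  subject to:
    y1 + 4y3 >= 1
    y2 + y3 >= 2
    y1, y2, y3 >= 0

Solving the primal: x* = (4.25, 6).
  primal value c^T x* = 16.25.
Solving the dual: y* = (0, 1.75, 0.25).
  dual value b^T y* = 16.25.
Strong duality: c^T x* = b^T y*. Confirmed.

16.25


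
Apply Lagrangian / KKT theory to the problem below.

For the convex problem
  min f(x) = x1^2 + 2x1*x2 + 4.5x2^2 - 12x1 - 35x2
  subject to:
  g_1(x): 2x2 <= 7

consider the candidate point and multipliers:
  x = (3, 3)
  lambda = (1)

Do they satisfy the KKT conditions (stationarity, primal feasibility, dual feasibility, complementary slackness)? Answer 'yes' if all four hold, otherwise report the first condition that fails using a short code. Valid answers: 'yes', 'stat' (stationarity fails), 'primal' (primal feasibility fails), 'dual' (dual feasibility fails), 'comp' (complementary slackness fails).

Gradient of f: grad f(x) = Q x + c = (0, -2)
Constraint values g_i(x) = a_i^T x - b_i:
  g_1((3, 3)) = -1
Stationarity residual: grad f(x) + sum_i lambda_i a_i = (0, 0)
  -> stationarity OK
Primal feasibility (all g_i <= 0): OK
Dual feasibility (all lambda_i >= 0): OK
Complementary slackness (lambda_i * g_i(x) = 0 for all i): FAILS

Verdict: the first failing condition is complementary_slackness -> comp.

comp


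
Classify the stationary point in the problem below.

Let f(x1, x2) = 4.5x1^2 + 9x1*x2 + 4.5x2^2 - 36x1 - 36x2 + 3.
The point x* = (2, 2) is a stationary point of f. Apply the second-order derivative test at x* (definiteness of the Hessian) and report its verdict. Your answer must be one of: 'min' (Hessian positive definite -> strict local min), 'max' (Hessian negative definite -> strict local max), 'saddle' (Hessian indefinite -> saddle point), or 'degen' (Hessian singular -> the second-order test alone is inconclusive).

Compute the Hessian H = grad^2 f:
  H = [[9, 9], [9, 9]]
Verify stationarity: grad f(x*) = H x* + g = (0, 0).
Eigenvalues of H: 0, 18.
H has a zero eigenvalue (singular; positive semidefinite but not definite), so H is neither positive definite, negative definite, nor indefinite. The second-order test alone is inconclusive -> degen.
(Indeed, f is constant along the null direction of H through x*, so x* is not a strict local extremum.)

degen


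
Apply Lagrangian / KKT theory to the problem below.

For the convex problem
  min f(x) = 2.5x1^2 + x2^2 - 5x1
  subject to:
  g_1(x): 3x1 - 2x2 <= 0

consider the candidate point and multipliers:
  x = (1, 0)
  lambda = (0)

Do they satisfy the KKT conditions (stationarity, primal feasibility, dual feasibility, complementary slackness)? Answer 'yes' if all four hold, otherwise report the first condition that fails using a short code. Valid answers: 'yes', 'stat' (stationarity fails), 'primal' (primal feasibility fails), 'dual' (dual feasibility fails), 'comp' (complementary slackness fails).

Gradient of f: grad f(x) = Q x + c = (0, 0)
Constraint values g_i(x) = a_i^T x - b_i:
  g_1((1, 0)) = 3
Stationarity residual: grad f(x) + sum_i lambda_i a_i = (0, 0)
  -> stationarity OK
Primal feasibility (all g_i <= 0): FAILS
Dual feasibility (all lambda_i >= 0): OK
Complementary slackness (lambda_i * g_i(x) = 0 for all i): OK

Verdict: the first failing condition is primal_feasibility -> primal.

primal


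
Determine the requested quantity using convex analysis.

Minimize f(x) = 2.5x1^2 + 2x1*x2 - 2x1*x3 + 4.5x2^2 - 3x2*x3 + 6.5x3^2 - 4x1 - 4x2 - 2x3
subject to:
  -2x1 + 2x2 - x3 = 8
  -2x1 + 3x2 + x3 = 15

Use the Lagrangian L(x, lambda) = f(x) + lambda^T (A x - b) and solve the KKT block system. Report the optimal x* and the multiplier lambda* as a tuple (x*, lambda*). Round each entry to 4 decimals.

Form the Lagrangian:
  L(x, lambda) = (1/2) x^T Q x + c^T x + lambda^T (A x - b)
Stationarity (grad_x L = 0): Q x + c + A^T lambda = 0.
Primal feasibility: A x = b.

This gives the KKT block system:
  [ Q   A^T ] [ x     ]   [-c ]
  [ A    0  ] [ lambda ] = [ b ]

Solving the linear system:
  x*      = (-1.5297, 3.3763, 1.8119)
  lambda* = (5.1125, -9.3722)
  f(x*)   = 44.3364

x* = (-1.5297, 3.3763, 1.8119), lambda* = (5.1125, -9.3722)


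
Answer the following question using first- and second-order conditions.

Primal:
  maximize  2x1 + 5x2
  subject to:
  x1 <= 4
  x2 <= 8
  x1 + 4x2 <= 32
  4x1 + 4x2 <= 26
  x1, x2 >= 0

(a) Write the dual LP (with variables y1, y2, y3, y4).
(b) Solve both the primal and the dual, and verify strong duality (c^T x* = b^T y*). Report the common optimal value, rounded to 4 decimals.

The standard primal-dual pair for 'max c^T x s.t. A x <= b, x >= 0' is:
  Dual:  min b^T y  s.t.  A^T y >= c,  y >= 0.

So the dual LP is:
  minimize  4y1 + 8y2 + 32y3 + 26y4
  subject to:
    y1 + y3 + 4y4 >= 2
    y2 + 4y3 + 4y4 >= 5
    y1, y2, y3, y4 >= 0

Solving the primal: x* = (0, 6.5).
  primal value c^T x* = 32.5.
Solving the dual: y* = (0, 0, 0, 1.25).
  dual value b^T y* = 32.5.
Strong duality: c^T x* = b^T y*. Confirmed.

32.5


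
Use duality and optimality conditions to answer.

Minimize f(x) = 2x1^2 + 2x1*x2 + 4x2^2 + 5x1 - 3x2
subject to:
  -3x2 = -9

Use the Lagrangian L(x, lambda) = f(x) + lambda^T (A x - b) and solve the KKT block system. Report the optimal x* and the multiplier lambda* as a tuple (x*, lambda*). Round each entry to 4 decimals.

Form the Lagrangian:
  L(x, lambda) = (1/2) x^T Q x + c^T x + lambda^T (A x - b)
Stationarity (grad_x L = 0): Q x + c + A^T lambda = 0.
Primal feasibility: A x = b.

This gives the KKT block system:
  [ Q   A^T ] [ x     ]   [-c ]
  [ A    0  ] [ lambda ] = [ b ]

Solving the linear system:
  x*      = (-2.75, 3)
  lambda* = (5.1667)
  f(x*)   = 11.875

x* = (-2.75, 3), lambda* = (5.1667)


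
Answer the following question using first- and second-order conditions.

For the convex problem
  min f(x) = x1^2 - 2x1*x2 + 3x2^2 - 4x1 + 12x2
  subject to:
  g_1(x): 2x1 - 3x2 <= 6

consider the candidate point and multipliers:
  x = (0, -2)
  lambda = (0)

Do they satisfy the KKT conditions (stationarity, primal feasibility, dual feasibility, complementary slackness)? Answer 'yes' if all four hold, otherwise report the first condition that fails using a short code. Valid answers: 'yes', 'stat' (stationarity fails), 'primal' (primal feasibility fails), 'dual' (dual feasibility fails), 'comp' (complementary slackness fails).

Gradient of f: grad f(x) = Q x + c = (0, 0)
Constraint values g_i(x) = a_i^T x - b_i:
  g_1((0, -2)) = 0
Stationarity residual: grad f(x) + sum_i lambda_i a_i = (0, 0)
  -> stationarity OK
Primal feasibility (all g_i <= 0): OK
Dual feasibility (all lambda_i >= 0): OK
Complementary slackness (lambda_i * g_i(x) = 0 for all i): OK

Verdict: yes, KKT holds.

yes


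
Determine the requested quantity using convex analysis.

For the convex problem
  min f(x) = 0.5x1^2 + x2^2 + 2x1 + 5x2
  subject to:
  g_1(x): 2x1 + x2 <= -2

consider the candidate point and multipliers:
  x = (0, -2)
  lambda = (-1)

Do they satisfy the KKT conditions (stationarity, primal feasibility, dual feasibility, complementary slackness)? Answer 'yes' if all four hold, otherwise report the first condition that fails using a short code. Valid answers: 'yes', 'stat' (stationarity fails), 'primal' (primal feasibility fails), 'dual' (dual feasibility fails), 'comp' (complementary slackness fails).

Gradient of f: grad f(x) = Q x + c = (2, 1)
Constraint values g_i(x) = a_i^T x - b_i:
  g_1((0, -2)) = 0
Stationarity residual: grad f(x) + sum_i lambda_i a_i = (0, 0)
  -> stationarity OK
Primal feasibility (all g_i <= 0): OK
Dual feasibility (all lambda_i >= 0): FAILS
Complementary slackness (lambda_i * g_i(x) = 0 for all i): OK

Verdict: the first failing condition is dual_feasibility -> dual.

dual


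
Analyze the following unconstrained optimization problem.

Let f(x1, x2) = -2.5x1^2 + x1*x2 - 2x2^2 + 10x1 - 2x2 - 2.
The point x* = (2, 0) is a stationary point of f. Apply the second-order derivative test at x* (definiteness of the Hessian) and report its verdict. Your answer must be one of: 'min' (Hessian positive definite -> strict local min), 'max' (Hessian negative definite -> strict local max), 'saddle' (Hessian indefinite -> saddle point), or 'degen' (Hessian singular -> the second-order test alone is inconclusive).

Compute the Hessian H = grad^2 f:
  H = [[-5, 1], [1, -4]]
Verify stationarity: grad f(x*) = H x* + g = (0, 0).
Eigenvalues of H: -5.618, -3.382.
Both eigenvalues < 0, so H is negative definite -> x* is a strict local max.

max


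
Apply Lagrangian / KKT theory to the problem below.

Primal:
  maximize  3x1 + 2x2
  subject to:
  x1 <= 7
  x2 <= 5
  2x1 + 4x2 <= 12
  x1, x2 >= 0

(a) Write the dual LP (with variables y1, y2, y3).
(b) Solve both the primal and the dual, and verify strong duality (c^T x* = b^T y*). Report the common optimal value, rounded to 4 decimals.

The standard primal-dual pair for 'max c^T x s.t. A x <= b, x >= 0' is:
  Dual:  min b^T y  s.t.  A^T y >= c,  y >= 0.

So the dual LP is:
  minimize  7y1 + 5y2 + 12y3
  subject to:
    y1 + 2y3 >= 3
    y2 + 4y3 >= 2
    y1, y2, y3 >= 0

Solving the primal: x* = (6, 0).
  primal value c^T x* = 18.
Solving the dual: y* = (0, 0, 1.5).
  dual value b^T y* = 18.
Strong duality: c^T x* = b^T y*. Confirmed.

18


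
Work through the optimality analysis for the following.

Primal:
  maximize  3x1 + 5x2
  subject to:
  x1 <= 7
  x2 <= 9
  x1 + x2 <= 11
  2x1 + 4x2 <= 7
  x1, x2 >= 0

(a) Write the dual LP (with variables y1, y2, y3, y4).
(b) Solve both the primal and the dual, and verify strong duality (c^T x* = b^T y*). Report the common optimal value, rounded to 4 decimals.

The standard primal-dual pair for 'max c^T x s.t. A x <= b, x >= 0' is:
  Dual:  min b^T y  s.t.  A^T y >= c,  y >= 0.

So the dual LP is:
  minimize  7y1 + 9y2 + 11y3 + 7y4
  subject to:
    y1 + y3 + 2y4 >= 3
    y2 + y3 + 4y4 >= 5
    y1, y2, y3, y4 >= 0

Solving the primal: x* = (3.5, 0).
  primal value c^T x* = 10.5.
Solving the dual: y* = (0, 0, 0, 1.5).
  dual value b^T y* = 10.5.
Strong duality: c^T x* = b^T y*. Confirmed.

10.5


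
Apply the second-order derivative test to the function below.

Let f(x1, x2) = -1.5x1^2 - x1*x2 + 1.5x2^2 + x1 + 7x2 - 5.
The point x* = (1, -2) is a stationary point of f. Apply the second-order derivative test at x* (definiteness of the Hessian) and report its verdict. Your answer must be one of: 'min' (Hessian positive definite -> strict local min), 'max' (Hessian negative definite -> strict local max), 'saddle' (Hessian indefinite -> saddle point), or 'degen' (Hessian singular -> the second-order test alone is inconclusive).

Compute the Hessian H = grad^2 f:
  H = [[-3, -1], [-1, 3]]
Verify stationarity: grad f(x*) = H x* + g = (0, 0).
Eigenvalues of H: -3.1623, 3.1623.
Eigenvalues have mixed signs, so H is indefinite -> x* is a saddle point.

saddle


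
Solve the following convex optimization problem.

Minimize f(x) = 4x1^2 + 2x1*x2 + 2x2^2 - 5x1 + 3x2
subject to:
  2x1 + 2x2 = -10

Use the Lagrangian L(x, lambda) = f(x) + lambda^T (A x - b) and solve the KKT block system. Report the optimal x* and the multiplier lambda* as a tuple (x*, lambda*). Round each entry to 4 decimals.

Form the Lagrangian:
  L(x, lambda) = (1/2) x^T Q x + c^T x + lambda^T (A x - b)
Stationarity (grad_x L = 0): Q x + c + A^T lambda = 0.
Primal feasibility: A x = b.

This gives the KKT block system:
  [ Q   A^T ] [ x     ]   [-c ]
  [ A    0  ] [ lambda ] = [ b ]

Solving the linear system:
  x*      = (-0.25, -4.75)
  lambda* = (8.25)
  f(x*)   = 34.75

x* = (-0.25, -4.75), lambda* = (8.25)


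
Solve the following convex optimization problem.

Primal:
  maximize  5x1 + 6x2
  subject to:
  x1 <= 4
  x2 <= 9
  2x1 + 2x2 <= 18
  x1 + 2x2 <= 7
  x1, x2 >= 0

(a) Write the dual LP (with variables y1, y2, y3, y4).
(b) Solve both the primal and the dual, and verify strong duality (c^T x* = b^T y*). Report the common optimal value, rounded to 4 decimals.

The standard primal-dual pair for 'max c^T x s.t. A x <= b, x >= 0' is:
  Dual:  min b^T y  s.t.  A^T y >= c,  y >= 0.

So the dual LP is:
  minimize  4y1 + 9y2 + 18y3 + 7y4
  subject to:
    y1 + 2y3 + y4 >= 5
    y2 + 2y3 + 2y4 >= 6
    y1, y2, y3, y4 >= 0

Solving the primal: x* = (4, 1.5).
  primal value c^T x* = 29.
Solving the dual: y* = (2, 0, 0, 3).
  dual value b^T y* = 29.
Strong duality: c^T x* = b^T y*. Confirmed.

29
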